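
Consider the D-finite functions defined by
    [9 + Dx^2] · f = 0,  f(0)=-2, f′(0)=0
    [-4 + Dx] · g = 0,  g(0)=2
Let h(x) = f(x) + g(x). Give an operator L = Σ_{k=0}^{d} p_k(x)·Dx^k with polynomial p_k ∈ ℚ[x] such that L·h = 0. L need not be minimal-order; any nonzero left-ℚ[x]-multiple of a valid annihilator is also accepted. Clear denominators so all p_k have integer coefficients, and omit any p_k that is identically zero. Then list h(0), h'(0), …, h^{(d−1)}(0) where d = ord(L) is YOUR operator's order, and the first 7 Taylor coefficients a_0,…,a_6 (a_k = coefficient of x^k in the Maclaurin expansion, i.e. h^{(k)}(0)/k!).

f: a_k = -2, 0, 9, 0, -27/4, 0, 81/40, …
g: a_k = 2, 8, 16, 64/3, 64/3, 256/15, 512/45, …
f+g: L₀ = lclm(L_f,L_g), ord ≤ 2+1.
L = -36 + 9·Dx - 4·Dx^2 + Dx^3  (order 3).
h: a_k = 0, 8, 25, 64/3, 175/12, 256/15, 965/72, …
ICs: h(0) = 0, h′(0) = 8, h′′(0) = 50.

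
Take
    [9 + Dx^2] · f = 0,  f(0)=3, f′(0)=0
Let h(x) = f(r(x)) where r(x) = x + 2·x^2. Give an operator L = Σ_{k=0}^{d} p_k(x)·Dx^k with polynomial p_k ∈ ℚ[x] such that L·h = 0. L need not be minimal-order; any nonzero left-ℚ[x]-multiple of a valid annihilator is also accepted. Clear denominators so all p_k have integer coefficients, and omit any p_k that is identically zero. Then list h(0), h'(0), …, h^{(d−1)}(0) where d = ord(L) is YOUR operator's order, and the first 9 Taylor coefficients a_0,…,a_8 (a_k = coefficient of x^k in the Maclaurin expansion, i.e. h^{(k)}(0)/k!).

f: a_k = 3, 0, -27/2, 0, 81/8, 0, -243/80, 0, 2187/4480, …
f∘r: x↦r, Dx↦Dx/r' in L_f ⇒ L₀.
L = (9 + 108·x + 432·x^2 + 576·x^3) - 4·Dx + (1 + 4·x)·Dx^2  (order 2).
h: a_k = 3, 0, -27/2, -54, -351/8, 81, 19197/80, 5751/20, -88533/4480, …
ICs: h(0) = 3, h′(0) = 0.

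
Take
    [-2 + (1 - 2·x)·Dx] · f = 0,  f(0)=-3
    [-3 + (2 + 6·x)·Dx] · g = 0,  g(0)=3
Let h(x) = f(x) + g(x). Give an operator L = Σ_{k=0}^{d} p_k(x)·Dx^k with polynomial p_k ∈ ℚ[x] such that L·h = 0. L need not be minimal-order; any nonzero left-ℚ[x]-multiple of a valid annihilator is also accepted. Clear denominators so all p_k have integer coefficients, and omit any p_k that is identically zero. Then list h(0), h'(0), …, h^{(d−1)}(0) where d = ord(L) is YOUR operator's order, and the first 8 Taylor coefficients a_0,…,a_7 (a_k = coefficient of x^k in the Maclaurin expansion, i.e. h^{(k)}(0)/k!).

L = (-66 - 108·x) + (41 + 156·x + 324·x^2)·Dx + (-2 - 38·x - 24·x^2 + 216·x^3)·Dx^2  (order 2).
h: a_k = 0, -3/2, -123/8, -303/16, -7359/128, -19473/256, -242535/1024, -569919/2048, …
ICs: h(0) = 0, h′(0) = -3/2.

f: a_k = -3, -6, -12, -24, -48, -96, -192, -384, …
g: a_k = 3, 9/2, -27/8, 81/16, -1215/128, 5103/256, -45927/1024, 216513/2048, …
L₀ := lclm(L_f,L_g); ord L₀ ≤ 1+1.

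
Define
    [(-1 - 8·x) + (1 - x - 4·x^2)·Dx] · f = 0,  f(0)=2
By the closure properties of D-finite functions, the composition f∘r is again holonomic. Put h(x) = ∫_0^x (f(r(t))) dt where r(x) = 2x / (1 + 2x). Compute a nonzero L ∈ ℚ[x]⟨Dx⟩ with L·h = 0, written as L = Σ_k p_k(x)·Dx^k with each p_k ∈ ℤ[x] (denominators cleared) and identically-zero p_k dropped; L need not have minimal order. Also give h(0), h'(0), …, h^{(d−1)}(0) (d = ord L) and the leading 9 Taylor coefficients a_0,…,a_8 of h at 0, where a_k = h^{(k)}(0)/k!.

L = (2 + 36·x)·Dx + (-1 - 4·x + 12·x^2 + 32·x^3)·Dx^2  (order 2).
h: a_k = 0, 2, 2, 32/3, 0, 512/5, -512/3, 10240/7, -4608, …
ICs: h(0) = 0, h′(0) = 2.

f: a_k = 2, 2, 10, 18, 58, 130, 362, 882, 2330, …
Change of var in L_f (x↦r) gives L₀.
h=∫₀ˣh₀: take L = L₀·Dx.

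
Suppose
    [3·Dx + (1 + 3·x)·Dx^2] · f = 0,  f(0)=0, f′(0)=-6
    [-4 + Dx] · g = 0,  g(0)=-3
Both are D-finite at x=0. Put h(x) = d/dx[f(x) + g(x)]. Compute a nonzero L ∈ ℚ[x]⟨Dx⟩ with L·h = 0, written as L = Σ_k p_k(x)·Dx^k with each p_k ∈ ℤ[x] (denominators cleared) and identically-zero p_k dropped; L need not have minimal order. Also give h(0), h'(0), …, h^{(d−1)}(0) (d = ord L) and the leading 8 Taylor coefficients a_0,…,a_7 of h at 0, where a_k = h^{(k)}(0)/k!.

L = (-120 - 144·x) + (2 - 96·x - 144·x^2)·Dx + (7 + 33·x + 36·x^2)·Dx^2  (order 2).
h: a_k = -18, -30, -150, 34, -614, 6778/5, -66634/15, 1373714/105, …
ICs: h(0) = -18, h′(0) = -30.

f: a_k = 0, -6, 9, -18, 81/2, -486/5, 243, -4374/7, …
g: a_k = -3, -12, -24, -32, -32, -128/5, -256/15, -1024/105, …
Weyl lclm of L_f,L_g ⇒ L₀ (ord ≤ 3).
h=h₀': d/dx-closure on L₀ ⇒ L.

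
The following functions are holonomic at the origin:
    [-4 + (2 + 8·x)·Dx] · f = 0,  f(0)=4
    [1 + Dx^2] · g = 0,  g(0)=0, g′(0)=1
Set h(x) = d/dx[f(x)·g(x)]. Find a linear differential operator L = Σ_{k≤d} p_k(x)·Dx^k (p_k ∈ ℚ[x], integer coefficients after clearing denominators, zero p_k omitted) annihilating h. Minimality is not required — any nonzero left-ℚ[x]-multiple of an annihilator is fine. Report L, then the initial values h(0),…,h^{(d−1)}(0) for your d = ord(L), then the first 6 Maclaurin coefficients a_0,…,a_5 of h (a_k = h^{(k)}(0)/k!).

f: a_k = 4, 8, -8, 16, -40, 112, …
g: a_k = 0, 1, 0, -1/6, 0, 1/120, …
f·g: L₀ = L_f ⊗_s L_g, ord ≤ 1·2.
h₀' ⇒ L via d/dx closure of L₀.
L = (-7 + 336·x + 736·x^2 + 256·x^3 + 256·x^4) + (44 + 144·x - 192·x^2 - 256·x^3)·Dx + (13 + 112·x + 288·x^2 + 256·x^3 + 256·x^4)·Dx^2  (order 2).
h: a_k = 4, 16, -26, 176/3, -1159/6, 3282/5, …
ICs: h(0) = 4, h′(0) = 16.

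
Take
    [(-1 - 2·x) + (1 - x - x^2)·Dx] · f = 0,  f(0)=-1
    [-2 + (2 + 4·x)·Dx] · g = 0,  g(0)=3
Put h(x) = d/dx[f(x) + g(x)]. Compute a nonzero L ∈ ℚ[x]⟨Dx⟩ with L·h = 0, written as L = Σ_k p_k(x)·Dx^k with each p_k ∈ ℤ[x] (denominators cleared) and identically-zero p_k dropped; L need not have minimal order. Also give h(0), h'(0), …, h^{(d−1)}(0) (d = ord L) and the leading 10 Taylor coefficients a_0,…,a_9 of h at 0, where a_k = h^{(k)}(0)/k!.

f: a_k = -1, -1, -2, -3, -5, -8, -13, -21, -34, -55, …
g: a_k = 3, 3, -3/2, 3/2, -15/8, 21/8, -63/16, 99/16, -1287/128, 2145/128, …
L₀ := lclm(L_f,L_g); ord L₀ ≤ 1+1.
Differentiate: ansatz ord ≤ ord L₀ ⇒ L.
L = (-6 - 18·x - 24·x^2 - 12·x^3 - 6·x^4) + (-3 - 24·x - 63·x^2 - 72·x^3 - 45·x^4 - 18·x^5)·Dx + (1 + 4·x + 3·x^2 - 6·x^3 - 13·x^4 - 12·x^5 - 4·x^6)·Dx^2  (order 2).
h: a_k = 2, -7, -9/2, -55/2, -215/8, -813/8, -1659/16, -5639/16, -44055/128, -150385/128, …
ICs: h(0) = 2, h′(0) = -7.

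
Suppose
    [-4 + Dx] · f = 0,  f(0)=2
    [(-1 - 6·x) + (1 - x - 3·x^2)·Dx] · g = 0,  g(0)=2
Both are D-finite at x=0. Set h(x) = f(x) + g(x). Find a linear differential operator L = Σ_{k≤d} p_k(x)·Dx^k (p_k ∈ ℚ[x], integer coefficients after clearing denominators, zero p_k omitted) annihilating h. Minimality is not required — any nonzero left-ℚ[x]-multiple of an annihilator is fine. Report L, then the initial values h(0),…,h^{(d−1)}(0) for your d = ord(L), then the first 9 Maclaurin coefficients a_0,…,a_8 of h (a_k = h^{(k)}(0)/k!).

f: a_k = 2, 8, 16, 64/3, 64/3, 256/15, 512/45, 2048/315, 1024/315, …
g: a_k = 2, 2, 8, 14, 38, 80, 194, 434, 1016, …
Sum ⇒ L₀ = lclm(L_f,L_g) in ℚ(x)⟨Dx⟩.
L = (16 - 8·x + 360·x^2 + 288·x^3) + (8 - 50·x - 134·x^2 + 96·x^3 + 144·x^4)·Dx + (-3 + 13·x + 11·x^2 - 42·x^3 - 36·x^4)·Dx^2  (order 2).
h: a_k = 4, 10, 24, 106/3, 178/3, 1456/15, 9242/45, 138758/315, 321064/315, …
ICs: h(0) = 4, h′(0) = 10.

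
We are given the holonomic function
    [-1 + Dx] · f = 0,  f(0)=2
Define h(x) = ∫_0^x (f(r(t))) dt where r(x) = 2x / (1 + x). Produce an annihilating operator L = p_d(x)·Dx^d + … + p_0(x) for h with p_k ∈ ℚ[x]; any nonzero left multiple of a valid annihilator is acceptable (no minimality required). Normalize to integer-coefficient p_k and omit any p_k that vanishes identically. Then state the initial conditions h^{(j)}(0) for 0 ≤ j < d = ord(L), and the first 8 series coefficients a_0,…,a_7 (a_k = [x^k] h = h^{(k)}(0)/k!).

L = -2·Dx + (1 + 2·x + x^2)·Dx^2  (order 2).
h: a_k = 0, 2, 2, 0, -1/3, 4/15, -2/15, 8/315, …
ICs: h(0) = 0, h′(0) = 2.

f: a_k = 2, 2, 1, 1/3, 1/12, 1/60, 1/360, 1/2520, …
L₀ from L_f via x↦r, Dx↦r'^{-1}Dx.
h=∫₀ˣh₀: take L = L₀·Dx.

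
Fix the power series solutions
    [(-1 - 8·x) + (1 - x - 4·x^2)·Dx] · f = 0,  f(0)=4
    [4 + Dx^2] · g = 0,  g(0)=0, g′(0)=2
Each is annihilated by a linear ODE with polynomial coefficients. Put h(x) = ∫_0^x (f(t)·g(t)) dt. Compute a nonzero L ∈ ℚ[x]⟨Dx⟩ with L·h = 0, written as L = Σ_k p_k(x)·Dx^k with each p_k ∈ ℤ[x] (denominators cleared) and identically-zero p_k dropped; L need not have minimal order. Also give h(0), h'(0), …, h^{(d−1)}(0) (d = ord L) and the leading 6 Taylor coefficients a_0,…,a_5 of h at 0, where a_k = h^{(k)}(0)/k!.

f: a_k = 4, 4, 20, 36, 116, 260, …
g: a_k = 0, 2, 0, -4/3, 0, 4/15, …
Product ⇒ symmetric product L₀, ord ≤ 2.
h=∫₀ˣh₀: take L = L₀·Dx.
L = (4 + 4·x + 16·x^2)·Dx + (2 + 16·x)·Dx^2 + (-1 + x + 4·x^2)·Dx^3  (order 3).
h: a_k = 0, 0, 4, 8/3, 26/3, 40/3, …
ICs: h(0) = 0, h′(0) = 0, h′′(0) = 8.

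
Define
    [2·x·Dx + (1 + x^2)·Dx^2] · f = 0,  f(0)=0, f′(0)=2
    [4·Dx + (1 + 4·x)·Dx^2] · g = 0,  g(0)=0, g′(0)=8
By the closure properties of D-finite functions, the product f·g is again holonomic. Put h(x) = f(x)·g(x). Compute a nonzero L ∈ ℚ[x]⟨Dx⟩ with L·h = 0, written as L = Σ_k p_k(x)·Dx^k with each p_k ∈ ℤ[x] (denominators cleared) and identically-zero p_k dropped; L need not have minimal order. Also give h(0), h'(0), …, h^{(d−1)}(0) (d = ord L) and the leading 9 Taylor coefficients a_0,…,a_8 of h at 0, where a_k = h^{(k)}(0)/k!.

L = (144 + 896·x + 560·x^2 + 2304·x^3 + 1920·x^4 + 3328·x^5 + 256·x^7)·Dx + (132 + 304·x + 2252·x^2 + 4144·x^3 + 8896·x^4 + 5952·x^5 + 8960·x^6 + 192·x^7 + 896·x^8)·Dx^2 + (72 + 376·x + 912·x^2 + 2808·x^3 + 3720·x^4 + 6288·x^5 + 3072·x^6 + 4368·x^7 + 192·x^8 + 512·x^9)·Dx^3 + (5 + 48·x + 178·x^2 + 416·x^3 + 729·x^4 + 720·x^5 + 1008·x^6 + 384·x^7 + 516·x^8 + 32·x^9 + 64·x^10)·Dx^4  (order 4).
h: a_k = 0, 0, 16, -32, 80, -736/3, 35728/45, -39776/15, 9104, …
ICs: h(0) = 0, h′(0) = 0, h′′(0) = 32, h′′′(0) = -192.

f: a_k = 0, 2, 0, -2/3, 0, 2/5, 0, -2/7, 0, …
g: a_k = 0, 8, -16, 128/3, -128, 2048/5, -4096/3, 32768/7, -16384, …
L₀ := L_f ⊗_s L_g (sym. prod.), ord ≤ 4.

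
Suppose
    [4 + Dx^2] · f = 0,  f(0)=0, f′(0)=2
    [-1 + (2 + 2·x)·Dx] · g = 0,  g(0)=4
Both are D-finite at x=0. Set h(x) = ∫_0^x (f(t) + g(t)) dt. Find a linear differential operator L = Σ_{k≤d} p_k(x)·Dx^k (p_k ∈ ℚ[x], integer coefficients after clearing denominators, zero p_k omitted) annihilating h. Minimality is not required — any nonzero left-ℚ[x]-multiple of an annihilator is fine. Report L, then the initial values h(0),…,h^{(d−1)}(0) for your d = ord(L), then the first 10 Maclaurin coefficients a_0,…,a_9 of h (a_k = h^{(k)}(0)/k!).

f: a_k = 0, 2, 0, -4/3, 0, 4/15, 0, -8/315, 0, 4/2835, …
g: a_k = 4, 2, -1/2, 1/4, -5/32, 7/64, -21/256, 33/512, -429/8192, 715/16384, …
f+g: L₀ = lclm(L_f,L_g), ord ≤ 2+1.
h=∫₀ˣh₀: take L = L₀·Dx.
L = (-76 - 128·x - 64·x^2)·Dx + (120 + 376·x + 384·x^2 + 128·x^3)·Dx^2 + (-19 - 32·x - 16·x^2)·Dx^3 + (30 + 94·x + 96·x^2 + 32·x^3)·Dx^4  (order 4).
h: a_k = 0, 4, 2, -1/6, -13/48, -1/32, 361/5760, -3/256, 6299/1290240, -143/24576, …
ICs: h(0) = 0, h′(0) = 4, h′′(0) = 4, h′′′(0) = -1.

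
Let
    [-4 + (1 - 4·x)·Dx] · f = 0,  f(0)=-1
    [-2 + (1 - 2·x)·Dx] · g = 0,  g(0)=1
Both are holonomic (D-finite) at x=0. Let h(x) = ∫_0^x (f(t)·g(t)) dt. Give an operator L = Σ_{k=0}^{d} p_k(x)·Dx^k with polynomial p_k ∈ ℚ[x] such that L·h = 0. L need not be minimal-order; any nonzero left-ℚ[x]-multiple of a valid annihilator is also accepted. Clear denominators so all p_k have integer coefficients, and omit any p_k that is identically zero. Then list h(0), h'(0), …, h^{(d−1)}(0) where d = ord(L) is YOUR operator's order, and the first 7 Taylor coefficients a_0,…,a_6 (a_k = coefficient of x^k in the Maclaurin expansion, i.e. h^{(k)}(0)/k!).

f: a_k = -1, -4, -16, -64, -256, -1024, -4096, …
g: a_k = 1, 2, 4, 8, 16, 32, 64, …
Sym-product of L_f,L_g gives L₀ (≤ ord 1).
h=∫h₀ ⇒ L = L₀·Dx.
L = (-6 + 16·x)·Dx + (1 - 6·x + 8·x^2)·Dx^2  (order 2).
h: a_k = 0, -1, -3, -28/3, -30, -496/5, -336, …
ICs: h(0) = 0, h′(0) = -1.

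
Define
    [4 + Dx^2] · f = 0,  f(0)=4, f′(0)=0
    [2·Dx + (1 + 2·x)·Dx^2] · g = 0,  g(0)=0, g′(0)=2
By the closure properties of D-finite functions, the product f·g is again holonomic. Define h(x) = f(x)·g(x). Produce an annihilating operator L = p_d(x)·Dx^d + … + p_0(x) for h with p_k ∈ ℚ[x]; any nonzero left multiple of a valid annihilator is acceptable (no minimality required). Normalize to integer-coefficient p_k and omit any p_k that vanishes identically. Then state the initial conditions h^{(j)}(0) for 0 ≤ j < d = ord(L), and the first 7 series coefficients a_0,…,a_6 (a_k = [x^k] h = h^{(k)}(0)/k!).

L = (-48 + 192·x + 1216·x^2 + 2048·x^3 + 1024·x^4) + (32 + 320·x + 768·x^2 + 512·x^3)·Dx + (160·x + 672·x^2 + 1024·x^3 + 512·x^4)·Dx^2 + (8 + 80·x + 192·x^2 + 128·x^3)·Dx^3 + (3 + 28·x + 92·x^2 + 128·x^3 + 64·x^4)·Dx^4  (order 4).
h: a_k = 0, 8, -8, -16/3, 0, 48/5, -16, …
ICs: h(0) = 0, h′(0) = 8, h′′(0) = -16, h′′′(0) = -32.

f: a_k = 4, 0, -8, 0, 8/3, 0, -16/45, …
g: a_k = 0, 2, -2, 8/3, -4, 32/5, -32/3, …
Sym-product of L_f,L_g gives L₀ (≤ ord 4).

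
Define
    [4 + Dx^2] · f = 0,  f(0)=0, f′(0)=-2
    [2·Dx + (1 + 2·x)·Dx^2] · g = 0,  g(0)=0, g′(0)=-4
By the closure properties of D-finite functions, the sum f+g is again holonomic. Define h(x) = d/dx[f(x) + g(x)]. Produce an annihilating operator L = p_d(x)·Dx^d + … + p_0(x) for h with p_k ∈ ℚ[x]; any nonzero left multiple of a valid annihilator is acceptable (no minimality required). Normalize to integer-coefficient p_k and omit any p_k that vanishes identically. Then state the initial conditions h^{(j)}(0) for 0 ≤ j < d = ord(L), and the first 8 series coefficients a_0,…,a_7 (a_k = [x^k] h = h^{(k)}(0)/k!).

L = (56 + 32·x + 32·x^2) + (12 + 40·x + 48·x^2 + 32·x^3)·Dx + (14 + 8·x + 8·x^2)·Dx^2 + (3 + 10·x + 12·x^2 + 8·x^3)·Dx^3  (order 3).
h: a_k = -6, 8, -12, 32, -196/3, 128, -11512/45, 512, …
ICs: h(0) = -6, h′(0) = 8, h′′(0) = -24.

f: a_k = 0, -2, 0, 4/3, 0, -4/15, 0, 8/315, …
g: a_k = 0, -4, 4, -16/3, 8, -64/5, 64/3, -256/7, …
Weyl lclm of L_f,L_g ⇒ L₀ (ord ≤ 4).
Derive L from L₀ (diff closure).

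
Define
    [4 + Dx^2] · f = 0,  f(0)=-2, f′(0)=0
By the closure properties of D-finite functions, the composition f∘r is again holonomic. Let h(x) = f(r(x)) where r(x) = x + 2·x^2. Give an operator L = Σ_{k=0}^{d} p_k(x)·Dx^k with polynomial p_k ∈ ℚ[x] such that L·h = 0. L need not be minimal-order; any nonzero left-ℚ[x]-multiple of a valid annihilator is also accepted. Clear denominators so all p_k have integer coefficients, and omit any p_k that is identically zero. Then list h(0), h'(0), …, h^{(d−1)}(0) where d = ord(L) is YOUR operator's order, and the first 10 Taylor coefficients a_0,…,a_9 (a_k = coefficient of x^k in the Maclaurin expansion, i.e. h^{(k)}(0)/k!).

f: a_k = -2, 0, 4, 0, -4/3, 0, 8/45, 0, -4/315, 0, …
Change of var in L_f (x↦r) gives L₀.
L = (4 + 48·x + 192·x^2 + 256·x^3) - 4·Dx + (1 + 4·x)·Dx^2  (order 2).
h: a_k = -2, 0, 4, 16, 44/3, -32/3, -1432/45, -608/15, -3364/315, 8896/315, …
ICs: h(0) = -2, h′(0) = 0.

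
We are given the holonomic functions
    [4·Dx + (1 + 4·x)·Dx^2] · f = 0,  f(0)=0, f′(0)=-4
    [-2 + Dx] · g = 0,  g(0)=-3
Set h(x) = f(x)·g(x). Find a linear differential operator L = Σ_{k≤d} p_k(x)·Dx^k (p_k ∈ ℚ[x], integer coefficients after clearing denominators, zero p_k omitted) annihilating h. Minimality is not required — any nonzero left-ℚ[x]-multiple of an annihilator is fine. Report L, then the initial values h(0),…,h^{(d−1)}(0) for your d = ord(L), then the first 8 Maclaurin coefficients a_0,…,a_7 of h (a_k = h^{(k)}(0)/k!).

f: a_k = 0, -4, 8, -64/3, 64, -1024/5, 2048/3, -16384/7, …
g: a_k = -3, -6, -6, -4, -2, -4/5, -4/15, -8/105, …
L₀ := L_f ⊗_s L_g (sym. prod.), ord ≤ 2.
L = (-4 + 16·x) - 16·x·Dx + (1 + 4·x)·Dx^2  (order 2).
h: a_k = 0, 12, 0, 40, -96, 1672/5, -3392/3, 413264/105, …
ICs: h(0) = 0, h′(0) = 12.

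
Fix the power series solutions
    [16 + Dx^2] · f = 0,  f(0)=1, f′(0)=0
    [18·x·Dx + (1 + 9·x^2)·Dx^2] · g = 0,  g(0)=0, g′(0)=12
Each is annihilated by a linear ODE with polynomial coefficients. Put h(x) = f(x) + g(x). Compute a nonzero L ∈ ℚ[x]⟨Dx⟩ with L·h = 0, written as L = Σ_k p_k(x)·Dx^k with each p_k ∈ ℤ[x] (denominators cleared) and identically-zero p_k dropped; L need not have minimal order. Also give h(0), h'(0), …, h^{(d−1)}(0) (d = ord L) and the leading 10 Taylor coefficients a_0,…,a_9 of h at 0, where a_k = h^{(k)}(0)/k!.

f: a_k = 1, 0, -8, 0, 32/3, 0, -256/45, 0, 512/315, 0, …
g: a_k = 0, 12, 0, -36, 0, 972/5, 0, -8748/7, 0, 8748, …
h₀=f+g: left-lcm gives L₀, ord ≤ 4.
L = (-13248·x + 181440·x^3 + 186624·x^5)·Dx + (-16 + 6048·x^2 + 66096·x^4 + 93312·x^6)·Dx^2 + (-828·x + 11340·x^3 + 11664·x^5)·Dx^3 + (-1 + 378·x^2 + 4131·x^4 + 5832·x^6)·Dx^4  (order 4).
h: a_k = 1, 12, -8, -36, 32/3, 972/5, -256/45, -8748/7, 512/315, 8748, …
ICs: h(0) = 1, h′(0) = 12, h′′(0) = -16, h′′′(0) = -216.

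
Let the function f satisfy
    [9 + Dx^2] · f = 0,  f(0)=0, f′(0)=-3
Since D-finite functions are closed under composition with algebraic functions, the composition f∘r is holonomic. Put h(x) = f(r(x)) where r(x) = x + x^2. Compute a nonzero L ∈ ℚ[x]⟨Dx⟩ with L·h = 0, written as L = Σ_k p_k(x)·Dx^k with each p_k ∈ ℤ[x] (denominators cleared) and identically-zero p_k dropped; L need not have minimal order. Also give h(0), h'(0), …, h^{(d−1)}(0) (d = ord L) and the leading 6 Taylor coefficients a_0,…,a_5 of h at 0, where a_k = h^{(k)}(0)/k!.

L = (9 + 54·x + 108·x^2 + 72·x^3) - 2·Dx + (1 + 2·x)·Dx^2  (order 2).
h: a_k = 0, -3, -3, 9/2, 27/2, 459/40, …
ICs: h(0) = 0, h′(0) = -3.

f: a_k = 0, -3, 0, 9/2, 0, -81/40, …
Change of var in L_f (x↦r) gives L₀.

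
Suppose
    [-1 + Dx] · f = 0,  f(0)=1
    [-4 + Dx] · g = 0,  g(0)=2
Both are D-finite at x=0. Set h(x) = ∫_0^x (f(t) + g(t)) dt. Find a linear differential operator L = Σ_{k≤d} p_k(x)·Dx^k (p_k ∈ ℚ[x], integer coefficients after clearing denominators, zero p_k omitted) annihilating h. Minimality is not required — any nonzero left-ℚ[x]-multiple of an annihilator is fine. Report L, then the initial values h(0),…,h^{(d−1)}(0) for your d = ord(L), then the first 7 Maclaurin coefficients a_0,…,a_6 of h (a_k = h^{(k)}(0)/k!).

f: a_k = 1, 1, 1/2, 1/6, 1/24, 1/120, 1/720, …
g: a_k = 2, 8, 16, 64/3, 64/3, 256/15, 512/45, …
L₀ := lclm(L_f,L_g); ord L₀ ≤ 1+1.
h=∫h₀ ⇒ L = L₀·Dx.
L = 4·Dx - 5·Dx^2 + Dx^3  (order 3).
h: a_k = 0, 3, 9/2, 11/2, 43/8, 171/40, 683/240, …
ICs: h(0) = 0, h′(0) = 3, h′′(0) = 9.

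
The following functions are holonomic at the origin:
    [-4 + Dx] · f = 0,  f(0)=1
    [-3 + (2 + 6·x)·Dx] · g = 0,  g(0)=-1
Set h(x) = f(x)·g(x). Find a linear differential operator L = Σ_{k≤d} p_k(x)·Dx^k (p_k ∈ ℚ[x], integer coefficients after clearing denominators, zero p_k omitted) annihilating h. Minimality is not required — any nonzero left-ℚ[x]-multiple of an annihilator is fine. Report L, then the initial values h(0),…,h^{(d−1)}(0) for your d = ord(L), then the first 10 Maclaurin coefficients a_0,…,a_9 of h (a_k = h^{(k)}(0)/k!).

f: a_k = 1, 4, 8, 32/3, 32/3, 128/15, 256/45, 1024/315, 512/315, 2048/2835, …
g: a_k = -1, -3/2, 9/8, -27/16, 405/128, -1701/256, 15309/1024, -72171/2048, 2814669/32768, -14073345/65536, …
h₀=f·g: eliminate ⇒ L₀, order ≤ 1·1.
L = (-11 - 24·x) + (2 + 6·x)·Dx  (order 1).
h: a_k = -1, -11/2, -103/8, -953/48, -8161/384, -76883/3840, -497863/46080, -9695729/645120, 133285631/10321920, -8654728283/185794560, …
ICs: h(0) = -1.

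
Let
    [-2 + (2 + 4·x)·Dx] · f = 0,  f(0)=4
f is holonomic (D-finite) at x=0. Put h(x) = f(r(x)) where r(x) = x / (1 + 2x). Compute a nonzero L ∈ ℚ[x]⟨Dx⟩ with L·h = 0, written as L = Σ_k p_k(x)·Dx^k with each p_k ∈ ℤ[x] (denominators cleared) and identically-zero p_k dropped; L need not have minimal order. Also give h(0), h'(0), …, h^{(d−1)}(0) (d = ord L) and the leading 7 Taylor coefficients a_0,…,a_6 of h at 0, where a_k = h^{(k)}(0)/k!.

f: a_k = 4, 4, -2, 2, -5/2, 7/2, -21/4, …
f∘r: x↦r, Dx↦Dx/r' in L_f ⇒ L₀.
L = -1 + (1 + 6·x + 8·x^2)·Dx  (order 1).
h: a_k = 4, 4, -10, 26, -141/2, 399/2, -2353/4, …
ICs: h(0) = 4.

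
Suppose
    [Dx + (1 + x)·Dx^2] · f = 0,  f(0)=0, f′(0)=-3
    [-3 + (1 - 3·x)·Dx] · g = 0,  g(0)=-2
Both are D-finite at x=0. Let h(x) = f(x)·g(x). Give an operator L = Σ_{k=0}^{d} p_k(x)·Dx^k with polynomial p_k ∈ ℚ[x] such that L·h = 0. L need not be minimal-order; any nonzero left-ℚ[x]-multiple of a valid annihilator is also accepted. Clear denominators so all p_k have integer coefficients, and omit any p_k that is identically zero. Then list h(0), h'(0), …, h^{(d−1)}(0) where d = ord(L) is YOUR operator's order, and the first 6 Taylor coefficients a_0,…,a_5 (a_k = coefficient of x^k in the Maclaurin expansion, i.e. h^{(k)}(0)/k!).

L = 3 + (5 + 9·x)·Dx + (-1 + 2·x + 3·x^2)·Dx^2  (order 2).
h: a_k = 0, 6, 15, 47, 279/2, 4197/10, …
ICs: h(0) = 0, h′(0) = 6.

f: a_k = 0, -3, 3/2, -1, 3/4, -3/5, …
g: a_k = -2, -6, -18, -54, -162, -486, …
Product ⇒ symmetric product L₀, ord ≤ 2.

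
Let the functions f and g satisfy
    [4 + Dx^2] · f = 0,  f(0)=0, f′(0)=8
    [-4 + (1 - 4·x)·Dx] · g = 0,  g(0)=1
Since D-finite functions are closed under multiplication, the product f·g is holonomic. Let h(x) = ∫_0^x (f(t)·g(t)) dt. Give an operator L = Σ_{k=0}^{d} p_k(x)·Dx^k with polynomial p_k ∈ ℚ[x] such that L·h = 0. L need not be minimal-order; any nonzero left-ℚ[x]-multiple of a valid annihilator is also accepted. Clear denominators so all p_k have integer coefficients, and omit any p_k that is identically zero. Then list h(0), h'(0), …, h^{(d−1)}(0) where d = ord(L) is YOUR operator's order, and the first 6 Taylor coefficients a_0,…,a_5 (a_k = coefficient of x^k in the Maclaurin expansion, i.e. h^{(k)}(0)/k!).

L = (-4 + 16·x)·Dx + 8·Dx^2 + (-1 + 4·x)·Dx^3  (order 3).
h: a_k = 0, 0, 4, 32/3, 92/3, 1472/15, …
ICs: h(0) = 0, h′(0) = 0, h′′(0) = 8.

f: a_k = 0, 8, 0, -16/3, 0, 16/15, …
g: a_k = 1, 4, 16, 64, 256, 1024, …
f·g: L₀ = L_f ⊗_s L_g, ord ≤ 2·1.
h=∫₀ˣh₀: take L = L₀·Dx.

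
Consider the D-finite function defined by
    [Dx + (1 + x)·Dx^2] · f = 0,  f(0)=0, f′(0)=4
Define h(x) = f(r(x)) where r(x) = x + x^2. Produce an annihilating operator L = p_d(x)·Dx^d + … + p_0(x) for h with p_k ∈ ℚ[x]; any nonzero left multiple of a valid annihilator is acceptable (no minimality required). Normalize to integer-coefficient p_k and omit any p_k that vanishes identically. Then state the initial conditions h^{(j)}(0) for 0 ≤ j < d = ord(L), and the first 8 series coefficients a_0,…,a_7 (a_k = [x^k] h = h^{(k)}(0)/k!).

f: a_k = 0, 4, -2, 4/3, -1, 4/5, -2/3, 4/7, …
Substitute x→r, Dx→(1/r')Dx; clear ⇒ L₀.
L = (-1 + 2·x + 2·x^2)·Dx + (1 + 3·x + 3·x^2 + 2·x^3)·Dx^2  (order 2).
h: a_k = 0, 4, 2, -8/3, 1, 4/5, -4/3, 4/7, …
ICs: h(0) = 0, h′(0) = 4.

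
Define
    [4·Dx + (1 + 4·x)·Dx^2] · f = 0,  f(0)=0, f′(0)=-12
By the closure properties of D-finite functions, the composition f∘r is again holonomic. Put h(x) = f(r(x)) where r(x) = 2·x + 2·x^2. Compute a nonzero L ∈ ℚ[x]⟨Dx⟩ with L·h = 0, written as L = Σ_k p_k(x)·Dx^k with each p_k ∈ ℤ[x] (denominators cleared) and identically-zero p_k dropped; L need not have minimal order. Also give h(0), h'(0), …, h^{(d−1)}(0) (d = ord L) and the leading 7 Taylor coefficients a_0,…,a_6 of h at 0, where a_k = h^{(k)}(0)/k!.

L = (6 + 16·x + 16·x^2)·Dx + (1 + 10·x + 24·x^2 + 16·x^3)·Dx^2  (order 2).
h: a_k = 0, -24, 72, -320, 1632, -44544/5, 50688, …
ICs: h(0) = 0, h′(0) = -24.

f: a_k = 0, -12, 24, -64, 192, -3072/5, 2048, …
Substitute x→r, Dx→(1/r')Dx; clear ⇒ L₀.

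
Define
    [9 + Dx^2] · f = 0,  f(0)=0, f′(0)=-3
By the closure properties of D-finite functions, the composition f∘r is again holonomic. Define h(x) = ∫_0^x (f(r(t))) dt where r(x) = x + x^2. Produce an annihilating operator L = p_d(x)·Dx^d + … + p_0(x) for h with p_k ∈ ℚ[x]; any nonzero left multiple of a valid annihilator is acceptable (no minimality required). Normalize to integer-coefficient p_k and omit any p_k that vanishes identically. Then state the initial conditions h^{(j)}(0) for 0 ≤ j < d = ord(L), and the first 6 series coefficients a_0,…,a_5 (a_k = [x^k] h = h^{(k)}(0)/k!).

L = (9 + 54·x + 108·x^2 + 72·x^3)·Dx - 2·Dx^2 + (1 + 2·x)·Dx^3  (order 3).
h: a_k = 0, 0, -3/2, -1, 9/8, 27/10, …
ICs: h(0) = 0, h′(0) = 0, h′′(0) = -3.

f: a_k = 0, -3, 0, 9/2, 0, -81/40, …
Substitute x→r, Dx→(1/r')Dx; clear ⇒ L₀.
h=∫₀ˣh₀: take L = L₀·Dx.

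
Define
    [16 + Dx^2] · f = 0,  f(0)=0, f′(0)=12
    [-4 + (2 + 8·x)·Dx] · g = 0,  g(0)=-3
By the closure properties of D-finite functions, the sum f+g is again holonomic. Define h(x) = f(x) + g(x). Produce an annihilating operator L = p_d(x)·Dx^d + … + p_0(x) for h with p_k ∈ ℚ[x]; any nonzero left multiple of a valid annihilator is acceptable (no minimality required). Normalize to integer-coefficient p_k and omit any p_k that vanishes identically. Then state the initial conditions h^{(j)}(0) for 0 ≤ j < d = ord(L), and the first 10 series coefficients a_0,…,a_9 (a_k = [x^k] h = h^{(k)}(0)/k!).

f: a_k = 0, 12, 0, -32, 0, 128/5, 0, -1024/105, 0, 2048/945, …
g: a_k = -3, -6, 6, -12, 30, -84, 252, -792, 2574, -8580, …
h₀=f+g: left-lcm gives L₀, ord ≤ 3.
L = (-224 - 1024·x - 2048·x^2) + (48 + 704·x + 3072·x^2 + 4096·x^3)·Dx + (-14 - 64·x - 128·x^2)·Dx^2 + (3 + 44·x + 192·x^2 + 256·x^3)·Dx^3  (order 3).
h: a_k = -3, 6, 6, -44, 30, -292/5, 252, -84184/105, 2574, -8106052/945, …
ICs: h(0) = -3, h′(0) = 6, h′′(0) = 12.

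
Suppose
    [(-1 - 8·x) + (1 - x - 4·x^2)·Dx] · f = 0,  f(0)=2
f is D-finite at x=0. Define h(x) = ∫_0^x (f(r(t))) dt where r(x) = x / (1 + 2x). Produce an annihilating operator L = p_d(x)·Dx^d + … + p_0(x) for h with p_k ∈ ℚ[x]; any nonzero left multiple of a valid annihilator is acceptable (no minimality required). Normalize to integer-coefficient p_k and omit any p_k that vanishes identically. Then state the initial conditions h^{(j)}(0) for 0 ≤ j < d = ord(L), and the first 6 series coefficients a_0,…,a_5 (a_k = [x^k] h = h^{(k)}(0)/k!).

L = (1 + 10·x)·Dx + (-1 - 5·x - 4·x^2 + 4·x^3)·Dx^2  (order 2).
h: a_k = 0, 2, 1, 2, -7/2, 54/5, …
ICs: h(0) = 0, h′(0) = 2.

f: a_k = 2, 2, 10, 18, 58, 130, …
h₀=f(r): pull back L_f along r ⇒ L₀.
Integrate: L := L₀·Dx.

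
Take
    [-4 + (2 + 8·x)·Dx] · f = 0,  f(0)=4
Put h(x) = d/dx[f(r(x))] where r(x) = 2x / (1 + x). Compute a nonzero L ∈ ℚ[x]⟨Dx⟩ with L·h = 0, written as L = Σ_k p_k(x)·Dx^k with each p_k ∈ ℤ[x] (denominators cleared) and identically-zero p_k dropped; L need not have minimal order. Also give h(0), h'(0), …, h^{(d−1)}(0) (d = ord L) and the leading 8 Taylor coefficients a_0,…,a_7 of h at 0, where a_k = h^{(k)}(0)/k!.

f: a_k = 4, 8, -8, 16, -40, 112, -336, 1056, …
L₀ from L_f via x↦r, Dx↦r'^{-1}Dx.
Differentiate: ansatz ord ≤ ord L₀ ⇒ L.
L = (-6 - 18·x) + (-1 - 10·x - 9·x^2)·Dx  (order 1).
h: a_k = 16, -96, 624, -4544, 35280, -283680, 2330160, -19416960, …
ICs: h(0) = 16.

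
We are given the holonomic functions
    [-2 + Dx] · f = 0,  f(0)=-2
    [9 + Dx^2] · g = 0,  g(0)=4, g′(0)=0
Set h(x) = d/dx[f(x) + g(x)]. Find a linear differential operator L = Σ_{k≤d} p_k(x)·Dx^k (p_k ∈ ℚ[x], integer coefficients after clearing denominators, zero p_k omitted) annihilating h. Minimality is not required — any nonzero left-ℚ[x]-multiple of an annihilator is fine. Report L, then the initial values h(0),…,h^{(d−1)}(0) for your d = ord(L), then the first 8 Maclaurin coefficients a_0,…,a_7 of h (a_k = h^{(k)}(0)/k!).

L = 18 - 9·Dx + 2·Dx^2 - Dx^3  (order 3).
h: a_k = -4, -44, -8, 146/3, -8/3, -761/30, -16/45, 919/180, …
ICs: h(0) = -4, h′(0) = -44, h′′(0) = -16.

f: a_k = -2, -4, -4, -8/3, -4/3, -8/15, -8/45, -16/315, …
g: a_k = 4, 0, -18, 0, 27/2, 0, -81/20, 0, …
h₀=f+g: left-lcm gives L₀, ord ≤ 3.
Differentiate: ansatz ord ≤ ord L₀ ⇒ L.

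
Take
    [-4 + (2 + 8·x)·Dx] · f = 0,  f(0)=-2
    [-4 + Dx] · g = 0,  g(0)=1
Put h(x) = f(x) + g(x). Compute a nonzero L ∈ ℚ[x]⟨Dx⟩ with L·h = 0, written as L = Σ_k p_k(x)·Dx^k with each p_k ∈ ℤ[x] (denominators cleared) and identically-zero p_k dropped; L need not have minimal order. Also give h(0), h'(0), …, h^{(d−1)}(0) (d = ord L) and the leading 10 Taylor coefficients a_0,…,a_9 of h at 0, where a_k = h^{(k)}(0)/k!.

L = (24 + 64·x) + (-10 - 64·x - 128·x^2)·Dx + (1 + 12·x + 32·x^2)·Dx^2  (order 2).
h: a_k = -1, 0, 12, 8/3, 92/3, -712/15, 7816/45, -165296/315, 541052/315, -16214152/2835, …
ICs: h(0) = -1, h′(0) = 0.

f: a_k = -2, -4, 4, -8, 20, -56, 168, -528, 1716, -5720, …
g: a_k = 1, 4, 8, 32/3, 32/3, 128/15, 256/45, 1024/315, 512/315, 2048/2835, …
L₀ := lclm(L_f,L_g); ord L₀ ≤ 1+1.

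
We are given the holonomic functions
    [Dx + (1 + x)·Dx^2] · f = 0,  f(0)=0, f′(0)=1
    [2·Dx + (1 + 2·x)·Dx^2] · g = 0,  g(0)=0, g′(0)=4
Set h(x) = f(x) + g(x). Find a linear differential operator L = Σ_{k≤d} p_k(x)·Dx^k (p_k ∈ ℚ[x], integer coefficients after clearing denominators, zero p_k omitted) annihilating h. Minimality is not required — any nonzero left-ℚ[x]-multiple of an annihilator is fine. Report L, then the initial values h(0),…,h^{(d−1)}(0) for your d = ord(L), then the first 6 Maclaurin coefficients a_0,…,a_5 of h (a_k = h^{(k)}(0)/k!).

f: a_k = 0, 1, -1/2, 1/3, -1/4, 1/5, …
g: a_k = 0, 4, -4, 16/3, -8, 64/5, …
f+g: L₀ = lclm(L_f,L_g), ord ≤ 2+2.
L = 4·Dx + (6 + 8·x)·Dx^2 + (1 + 3·x + 2·x^2)·Dx^3  (order 3).
h: a_k = 0, 5, -9/2, 17/3, -33/4, 13, …
ICs: h(0) = 0, h′(0) = 5, h′′(0) = -9.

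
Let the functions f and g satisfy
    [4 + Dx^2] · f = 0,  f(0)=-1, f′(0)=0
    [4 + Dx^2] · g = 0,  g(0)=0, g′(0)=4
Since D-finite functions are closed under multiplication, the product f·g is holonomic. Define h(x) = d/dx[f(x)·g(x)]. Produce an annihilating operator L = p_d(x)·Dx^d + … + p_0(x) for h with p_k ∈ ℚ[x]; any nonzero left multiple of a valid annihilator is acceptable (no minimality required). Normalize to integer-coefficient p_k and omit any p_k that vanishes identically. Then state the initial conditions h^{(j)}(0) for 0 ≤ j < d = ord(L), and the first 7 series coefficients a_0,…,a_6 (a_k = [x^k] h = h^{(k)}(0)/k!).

f: a_k = -1, 0, 2, 0, -2/3, 0, 4/45, …
g: a_k = 0, 4, 0, -8/3, 0, 8/15, 0, …
f·g: L₀ = L_f ⊗_s L_g, ord ≤ 2·2.
Differentiate: ansatz ord ≤ ord L₀ ⇒ L.
L = 16 + Dx^2  (order 2).
h: a_k = -4, 0, 32, 0, -128/3, 0, 1024/45, …
ICs: h(0) = -4, h′(0) = 0.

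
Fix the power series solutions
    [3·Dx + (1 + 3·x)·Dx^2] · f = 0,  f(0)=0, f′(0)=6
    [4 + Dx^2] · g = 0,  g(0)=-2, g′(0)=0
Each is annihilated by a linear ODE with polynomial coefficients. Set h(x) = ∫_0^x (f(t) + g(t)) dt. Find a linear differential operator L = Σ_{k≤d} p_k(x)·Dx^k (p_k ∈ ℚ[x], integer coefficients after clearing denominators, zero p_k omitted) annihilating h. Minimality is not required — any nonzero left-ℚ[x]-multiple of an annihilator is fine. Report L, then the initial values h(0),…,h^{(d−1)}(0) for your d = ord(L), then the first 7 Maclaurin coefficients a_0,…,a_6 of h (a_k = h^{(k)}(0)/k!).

L = (348 + 144·x + 216·x^2)·Dx^2 + (44 + 180·x + 216·x^2 + 216·x^3)·Dx^3 + (87 + 36·x + 54·x^2)·Dx^4 + (11 + 45·x + 54·x^2 + 54·x^3)·Dx^5  (order 5).
h: a_k = 0, -2, 3, -5/3, 9/2, -251/30, 81/5, …
ICs: h(0) = 0, h′(0) = -2, h′′(0) = 6, h′′′(0) = -10, h′′′′(0) = 108.

f: a_k = 0, 6, -9, 18, -81/2, 486/5, -243, …
g: a_k = -2, 0, 4, 0, -4/3, 0, 8/45, …
L₀ := lclm(L_f,L_g); ord L₀ ≤ 2+2.
h=∫₀ˣh₀: take L = L₀·Dx.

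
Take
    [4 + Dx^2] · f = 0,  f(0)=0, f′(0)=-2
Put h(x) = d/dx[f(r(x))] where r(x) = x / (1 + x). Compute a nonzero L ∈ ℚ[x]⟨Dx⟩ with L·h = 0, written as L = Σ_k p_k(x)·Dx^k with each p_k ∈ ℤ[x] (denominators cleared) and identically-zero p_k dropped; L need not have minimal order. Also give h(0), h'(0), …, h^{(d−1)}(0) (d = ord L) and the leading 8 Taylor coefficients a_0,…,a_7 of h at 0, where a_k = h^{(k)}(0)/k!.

f: a_k = 0, -2, 0, 4/3, 0, -4/15, 0, 8/315, …
h₀=f(r): pull back L_f along r ⇒ L₀.
h₀' ⇒ L via d/dx closure of L₀.
L = (10 + 12·x + 6·x^2) + (6 + 18·x + 18·x^2 + 6·x^3)·Dx + (1 + 4·x + 6·x^2 + 4·x^3 + x^4)·Dx^2  (order 2).
h: a_k = -2, 4, -2, -8, 86/3, -60, 4418/45, -6064/45, …
ICs: h(0) = -2, h′(0) = 4.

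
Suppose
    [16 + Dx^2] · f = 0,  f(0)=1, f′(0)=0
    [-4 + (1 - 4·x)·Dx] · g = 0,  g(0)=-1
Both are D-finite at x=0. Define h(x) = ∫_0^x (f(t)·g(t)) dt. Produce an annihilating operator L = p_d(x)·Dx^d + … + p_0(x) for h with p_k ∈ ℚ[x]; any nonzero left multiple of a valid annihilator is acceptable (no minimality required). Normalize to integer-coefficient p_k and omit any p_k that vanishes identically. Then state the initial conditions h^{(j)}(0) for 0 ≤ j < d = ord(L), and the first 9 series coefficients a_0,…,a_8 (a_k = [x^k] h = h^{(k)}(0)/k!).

L = (-16 + 64·x)·Dx + 8·Dx^2 + (-1 + 4·x)·Dx^3  (order 3).
h: a_k = 0, -1, -2, -8/3, -8, -416/15, -832/9, -99584/315, -49792/45, …
ICs: h(0) = 0, h′(0) = -1, h′′(0) = -4.

f: a_k = 1, 0, -8, 0, 32/3, 0, -256/45, 0, 512/315, …
g: a_k = -1, -4, -16, -64, -256, -1024, -4096, -16384, -65536, …
h₀=f·g: eliminate ⇒ L₀, order ≤ 2·1.
∫: right-multiply L₀ by Dx.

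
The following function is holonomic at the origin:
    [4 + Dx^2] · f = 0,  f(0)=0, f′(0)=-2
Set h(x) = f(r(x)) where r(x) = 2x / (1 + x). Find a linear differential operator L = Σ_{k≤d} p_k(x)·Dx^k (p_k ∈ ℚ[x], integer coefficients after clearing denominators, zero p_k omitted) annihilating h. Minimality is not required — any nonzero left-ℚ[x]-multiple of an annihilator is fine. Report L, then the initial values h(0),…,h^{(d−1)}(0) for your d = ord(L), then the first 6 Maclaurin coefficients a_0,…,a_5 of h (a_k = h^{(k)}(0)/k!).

L = 16 + (2 + 6·x + 6·x^2 + 2·x^3)·Dx + (1 + 4·x + 6·x^2 + 4·x^3 + x^4)·Dx^2  (order 2).
h: a_k = 0, -4, 4, 20/3, -28, 772/15, …
ICs: h(0) = 0, h′(0) = -4.

f: a_k = 0, -2, 0, 4/3, 0, -4/15, …
Substitute x→r, Dx→(1/r')Dx; clear ⇒ L₀.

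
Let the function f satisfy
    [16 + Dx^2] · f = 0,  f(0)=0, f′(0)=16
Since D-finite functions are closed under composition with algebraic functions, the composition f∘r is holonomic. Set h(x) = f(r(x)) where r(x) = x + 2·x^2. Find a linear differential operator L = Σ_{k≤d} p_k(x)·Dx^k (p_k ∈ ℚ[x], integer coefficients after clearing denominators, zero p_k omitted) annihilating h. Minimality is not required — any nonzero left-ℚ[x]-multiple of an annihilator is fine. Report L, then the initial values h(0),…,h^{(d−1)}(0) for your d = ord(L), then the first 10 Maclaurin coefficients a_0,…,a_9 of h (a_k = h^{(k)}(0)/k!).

L = (16 + 192·x + 768·x^2 + 1024·x^3) - 4·Dx + (1 + 4·x)·Dx^2  (order 2).
h: a_k = 0, 16, 32, -128/3, -256, -7168/15, 0, 425984/315, 114688/45, 4653056/2835, …
ICs: h(0) = 0, h′(0) = 16.

f: a_k = 0, 16, 0, -128/3, 0, 512/15, 0, -4096/315, 0, 8192/2835, …
Substitute x→r, Dx→(1/r')Dx; clear ⇒ L₀.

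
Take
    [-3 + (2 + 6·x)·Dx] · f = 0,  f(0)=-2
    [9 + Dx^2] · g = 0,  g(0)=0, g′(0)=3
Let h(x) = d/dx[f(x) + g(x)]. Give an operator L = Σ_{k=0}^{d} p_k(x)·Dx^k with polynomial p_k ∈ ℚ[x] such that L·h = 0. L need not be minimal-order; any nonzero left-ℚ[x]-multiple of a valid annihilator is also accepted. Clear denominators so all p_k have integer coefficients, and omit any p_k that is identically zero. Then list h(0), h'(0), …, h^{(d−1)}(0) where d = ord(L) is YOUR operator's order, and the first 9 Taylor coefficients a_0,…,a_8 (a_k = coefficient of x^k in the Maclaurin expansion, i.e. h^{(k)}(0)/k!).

L = (-513 - 648·x - 972·x^2) + (-126 - 810·x - 1944·x^2 - 1944·x^3)·Dx + (-57 - 72·x - 108·x^2)·Dx^2 + (-14 - 90·x - 216·x^2 - 216·x^3)·Dx^3  (order 3).
h: a_k = 0, 9/2, -189/8, 405/16, -7209/128, 45927/256, -2541537/5120, 2814669/2048, -4432543803/1146880, …
ICs: h(0) = 0, h′(0) = 9/2, h′′(0) = -189/4.

f: a_k = -2, -3, 9/4, -27/8, 405/64, -1701/128, 15309/512, -72171/1024, 2814669/16384, …
g: a_k = 0, 3, 0, -9/2, 0, 81/40, 0, -243/560, 0, …
f+g: L₀ = lclm(L_f,L_g), ord ≤ 1+2.
h=h₀': d/dx-closure on L₀ ⇒ L.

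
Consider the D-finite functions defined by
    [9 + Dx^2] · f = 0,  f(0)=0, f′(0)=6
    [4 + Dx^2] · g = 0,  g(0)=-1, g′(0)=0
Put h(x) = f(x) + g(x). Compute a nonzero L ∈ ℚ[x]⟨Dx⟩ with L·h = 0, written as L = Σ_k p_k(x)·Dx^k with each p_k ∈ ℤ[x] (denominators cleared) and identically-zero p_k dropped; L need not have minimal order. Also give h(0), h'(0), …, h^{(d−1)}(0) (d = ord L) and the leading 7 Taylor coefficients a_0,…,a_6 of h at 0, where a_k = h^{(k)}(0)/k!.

f: a_k = 0, 6, 0, -9, 0, 81/20, 0, …
g: a_k = -1, 0, 2, 0, -2/3, 0, 4/45, …
f+g: L₀ = lclm(L_f,L_g), ord ≤ 2+2.
L = 36 + 13·Dx^2 + Dx^4  (order 4).
h: a_k = -1, 6, 2, -9, -2/3, 81/20, 4/45, …
ICs: h(0) = -1, h′(0) = 6, h′′(0) = 4, h′′′(0) = -54.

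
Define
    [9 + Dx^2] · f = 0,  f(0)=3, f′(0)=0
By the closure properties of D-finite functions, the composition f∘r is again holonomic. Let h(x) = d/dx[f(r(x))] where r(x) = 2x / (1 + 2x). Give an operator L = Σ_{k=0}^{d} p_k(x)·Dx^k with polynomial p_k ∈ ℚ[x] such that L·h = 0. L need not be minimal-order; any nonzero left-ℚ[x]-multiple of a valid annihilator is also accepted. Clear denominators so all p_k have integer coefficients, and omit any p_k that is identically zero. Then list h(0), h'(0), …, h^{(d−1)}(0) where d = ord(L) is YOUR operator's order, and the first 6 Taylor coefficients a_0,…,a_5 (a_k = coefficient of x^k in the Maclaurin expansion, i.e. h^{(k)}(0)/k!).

f: a_k = 3, 0, -27/2, 0, 81/8, 0, …
L₀ from L_f via x↦r, Dx↦r'^{-1}Dx.
h=h₀': d/dx-closure on L₀ ⇒ L.
L = (60 + 96·x + 96·x^2) + (12 + 72·x + 144·x^2 + 96·x^3)·Dx + (1 + 8·x + 24·x^2 + 32·x^3 + 16·x^4)·Dx^2  (order 2).
h: a_k = 0, -108, 648, -1944, 2160, 58968/5, …
ICs: h(0) = 0, h′(0) = -108.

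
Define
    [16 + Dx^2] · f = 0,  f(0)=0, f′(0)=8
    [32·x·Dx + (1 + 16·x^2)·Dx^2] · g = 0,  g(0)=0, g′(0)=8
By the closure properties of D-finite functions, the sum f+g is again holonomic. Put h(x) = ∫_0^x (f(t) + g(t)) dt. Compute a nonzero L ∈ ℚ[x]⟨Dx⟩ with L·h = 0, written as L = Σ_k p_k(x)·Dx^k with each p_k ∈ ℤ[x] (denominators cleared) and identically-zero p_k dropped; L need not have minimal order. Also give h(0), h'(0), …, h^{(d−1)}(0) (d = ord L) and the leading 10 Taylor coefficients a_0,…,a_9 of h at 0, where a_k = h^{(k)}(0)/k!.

f: a_k = 0, 8, 0, -64/3, 0, 256/15, 0, -2048/315, 0, 4096/2835, …
g: a_k = 0, 8, 0, -128/3, 0, 2048/5, 0, -32768/7, 0, 524288/9, …
h₀=f+g: left-lcm gives L₀, ord ≤ 4.
∫: right-multiply L₀ by Dx.
L = (-5632·x + 114688·x^3 + 131072·x^5)·Dx^2 + (-16 + 1792·x^2 + 36864·x^4 + 65536·x^6)·Dx^3 + (-352·x + 7168·x^3 + 8192·x^5)·Dx^4 + (-1 + 112·x^2 + 2304·x^4 + 4096·x^6)·Dx^5  (order 5).
h: a_k = 0, 0, 8, 0, -16, 0, 640/9, 0, -26368/45, 0, …
ICs: h(0) = 0, h′(0) = 0, h′′(0) = 16, h′′′(0) = 0, h′′′′(0) = -384.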